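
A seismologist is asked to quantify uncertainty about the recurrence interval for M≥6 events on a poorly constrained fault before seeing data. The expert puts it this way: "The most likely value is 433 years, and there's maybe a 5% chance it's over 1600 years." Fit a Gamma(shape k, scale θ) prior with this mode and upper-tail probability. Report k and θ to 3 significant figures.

Gamma(k,θ) with k>1 has mode (k−1)θ, so θ = 433/(k−1).
Need P(X < 1600) = 0.95 with θ tied to k this way. Start at k = 2, θ = 433: P(X<1600) ≈ 0.883.
Too low — raise k to concentrate. Iterating converges to k ≈ 2.5.
Then θ = 433/(2.5−1) ≈ 289.

k ≈ 2.5, θ ≈ 289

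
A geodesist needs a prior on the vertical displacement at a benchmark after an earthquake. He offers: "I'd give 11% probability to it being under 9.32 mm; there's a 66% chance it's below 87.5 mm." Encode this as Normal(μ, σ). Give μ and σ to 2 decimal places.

The p-quantile of Normal(μ,σ) is μ + z_p·σ, with z_{0.11} = -1.227 and z_{0.66} = 0.4125.
Eliminate σ: μ = (z₂·x₁ − z₁·x₂)/(z₂ − z₁) = (0.4125·9.32 − (-1.227)·87.5)/1.639 = 67.83.
Then σ = (x₂ − x₁)/(z₂ − z₁) = (87.5 − 9.32)/1.639 = 47.70.

μ = 67.83, σ = 47.70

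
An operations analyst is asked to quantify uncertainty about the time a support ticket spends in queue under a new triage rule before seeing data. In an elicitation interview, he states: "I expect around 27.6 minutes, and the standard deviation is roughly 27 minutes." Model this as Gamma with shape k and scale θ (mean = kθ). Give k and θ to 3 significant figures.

For Gamma(k, scale θ): mean = kθ, variance = kθ², so CV = 1/√k.
CV = SD/mean = 27/27.6 = 0.9783, hence k = 1/CV² = 1.04.
Then θ = mean/k = 27.6/1.04 = 26.4.

k ≈ 1.04, θ ≈ 26.4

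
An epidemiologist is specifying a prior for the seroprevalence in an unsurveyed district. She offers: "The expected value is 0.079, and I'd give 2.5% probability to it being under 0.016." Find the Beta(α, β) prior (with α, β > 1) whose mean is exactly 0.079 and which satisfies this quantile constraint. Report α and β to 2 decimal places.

α ≈ 2.83, β ≈ 32.99

With mean 0.079 fixed, write α = 0.079s, β = 0.921s where s = α+β.
Need P(θ < 0.016) = 0.025 under Beta(0.079s, 0.921s). Normal approximation: (q−m)/√(m(1−m)/s) ≈ z_{0.025} = -1.96, so s ≈ 0.079·0.921·(-1.96)²/(0.016−0.079)² = 70.4.
At s = 70.4: P(θ<0.016) ≈ 0.002. Adjusting to match 0.025 gives s ≈ 35.82.
So α = 0.079·35.82 ≈ 2.83, β = 0.921·35.82 ≈ 32.99.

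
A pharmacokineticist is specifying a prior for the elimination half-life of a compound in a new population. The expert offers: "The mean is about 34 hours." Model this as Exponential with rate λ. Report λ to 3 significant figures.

λ ≈ 0.0294

Exponential mean = 1/λ, so λ = 1/34.0 = 0.0294.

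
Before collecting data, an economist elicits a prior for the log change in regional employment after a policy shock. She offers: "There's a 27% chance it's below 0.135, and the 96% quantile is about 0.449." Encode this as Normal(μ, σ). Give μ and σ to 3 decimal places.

μ = 0.216, σ = 0.133

For Normal(μ,σ), the p-quantile is μ + z_p·σ. Here z_{0.27} = -0.6128, z_{0.96} = 1.751.
So 0.135 = μ − 0.6128σ and 0.449 = μ + 1.751σ.
Subtracting: σ = (0.449 − 0.135)/(1.751 − (-0.6128)) = 0.133.
Then μ = 0.135 − (-0.6128)·0.133 = 0.216.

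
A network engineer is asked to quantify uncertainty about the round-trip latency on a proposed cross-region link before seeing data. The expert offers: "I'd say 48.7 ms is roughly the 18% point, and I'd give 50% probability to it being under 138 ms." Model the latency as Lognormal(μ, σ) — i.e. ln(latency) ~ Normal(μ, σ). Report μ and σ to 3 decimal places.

If T ~ Lognormal(μ,σ) then ln T ~ Normal(μ,σ), so the p-quantile of ln T is μ + z_p·σ.
ln(48.7) = 3.886 and ln(138) = 4.927; z_{0.18} = -0.9154, z_{0.5} = 0.
σ = (4.927 − 3.886)/(0 − (-0.9154)) = 1.138.
μ = 3.886 − (-0.9154)·1.138 = 4.927.

μ ≈ 4.927, σ ≈ 1.138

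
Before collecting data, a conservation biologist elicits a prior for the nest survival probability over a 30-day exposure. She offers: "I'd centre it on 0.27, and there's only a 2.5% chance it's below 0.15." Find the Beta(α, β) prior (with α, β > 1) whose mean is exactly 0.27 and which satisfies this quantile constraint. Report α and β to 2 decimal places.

With mean 0.27 fixed, write α = 0.27s, β = 0.73s where s = α+β.
Need P(θ < 0.15) = 0.025 under Beta(0.27s, 0.73s). Normal approximation: (q−m)/√(m(1−m)/s) ≈ z_{0.025} = -1.96, so s ≈ 0.27·0.73·(-1.96)²/(0.15−0.27)² = 52.6.
At s = 52.6: P(θ<0.15) ≈ 0.015. Adjusting to match 0.025 gives s ≈ 43.09.
So α = 0.27·43.09 ≈ 11.63, β = 0.73·43.09 ≈ 31.46.

α ≈ 11.63, β ≈ 31.46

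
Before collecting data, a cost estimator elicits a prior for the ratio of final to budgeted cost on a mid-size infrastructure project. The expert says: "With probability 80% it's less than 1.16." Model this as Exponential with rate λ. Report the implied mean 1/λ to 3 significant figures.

P(T < 1.16) = 1 − e^(−λ·1.16) = 0.8, so λ = −ln(1−0.8)/1.16 = −ln(0.2)/1.16 = 1.39.
Mean = 1/λ = 0.721.

mean ≈ 0.721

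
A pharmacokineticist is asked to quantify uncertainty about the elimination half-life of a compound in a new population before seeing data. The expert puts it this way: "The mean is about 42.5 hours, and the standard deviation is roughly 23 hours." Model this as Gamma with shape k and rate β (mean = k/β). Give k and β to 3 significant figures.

k ≈ 3.41, β ≈ 0.0803

For Gamma(k, rate β): mean = k/β, variance = k/β², so CV = 1/√k.
CV = SD/mean = 23/42.5 = 0.5412, hence k = 1/CV² = 3.41.
Then β = k/mean = 3.41/42.5 = 0.0803.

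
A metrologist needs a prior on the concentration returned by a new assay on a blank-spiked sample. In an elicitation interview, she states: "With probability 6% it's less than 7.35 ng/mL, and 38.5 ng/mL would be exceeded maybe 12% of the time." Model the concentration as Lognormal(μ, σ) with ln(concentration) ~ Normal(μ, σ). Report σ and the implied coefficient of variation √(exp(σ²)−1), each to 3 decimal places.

σ ≈ 0.607, CV ≈ 0.667

If T ~ Lognormal(μ,σ) then ln T ~ Normal(μ,σ), so the p-quantile of ln T is μ + z_p·σ.
ln(7.35) = 1.995 and ln(38.5) = 3.651; z_{0.06} = -1.555, z_{0.88} = 1.175.
σ = (3.651 − 1.995)/(1.175 − (-1.555)) = 0.607.
μ = 1.995 − (-1.555)·0.607 = 2.938.
CV = √(exp(σ²)−1) = √(exp(0.3680)−1) = 0.667.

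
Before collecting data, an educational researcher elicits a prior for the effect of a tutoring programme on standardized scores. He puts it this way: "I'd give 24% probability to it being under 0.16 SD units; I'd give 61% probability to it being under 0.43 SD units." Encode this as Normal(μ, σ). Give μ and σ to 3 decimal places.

μ = 0.353, σ = 0.274

The p-quantile of Normal(μ,σ) is μ + z_p·σ, with z_{0.24} = -0.7063 and z_{0.61} = 0.2793.
Eliminate σ: μ = (z₂·x₁ − z₁·x₂)/(z₂ − z₁) = (0.2793·0.16 − (-0.7063)·0.43)/0.9856 = 0.353.
Then σ = (x₂ − x₁)/(z₂ − z₁) = (0.43 − 0.16)/0.9856 = 0.274.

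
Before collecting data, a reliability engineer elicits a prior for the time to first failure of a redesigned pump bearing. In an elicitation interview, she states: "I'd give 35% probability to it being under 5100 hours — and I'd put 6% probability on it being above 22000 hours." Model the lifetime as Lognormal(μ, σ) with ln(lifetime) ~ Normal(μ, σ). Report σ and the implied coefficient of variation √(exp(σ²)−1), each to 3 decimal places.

If T ~ Lognormal(μ,σ) then ln T ~ Normal(μ,σ), so the p-quantile of ln T is μ + z_p·σ.
ln(5100) = 8.537 and ln(22000) = 9.999; z_{0.35} = -0.3853, z_{0.94} = 1.555.
σ = (9.999 − 8.537)/(1.555 − (-0.3853)) = 0.753.
μ = 8.537 − (-0.3853)·0.753 = 8.827.
CV = √(exp(σ²)−1) = √(exp(0.5677)−1) = 0.874.

σ ≈ 0.753, CV ≈ 0.874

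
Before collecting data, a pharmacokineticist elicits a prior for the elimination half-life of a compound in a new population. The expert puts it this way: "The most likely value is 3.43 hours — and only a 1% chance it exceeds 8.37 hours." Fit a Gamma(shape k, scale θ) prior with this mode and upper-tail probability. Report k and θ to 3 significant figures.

k ≈ 6.93, θ ≈ 0.579

Gamma(k,θ) with k>1 has mode (k−1)θ, so θ = 3.43/(k−1).
Need P(X < 8.37) = 0.99 with θ tied to k this way. Start at k = 2, θ = 3.43: P(X<8.37) ≈ 0.700.
Too low — raise k to concentrate. Iterating converges to k ≈ 6.93.
Then θ = 3.43/(6.93−1) ≈ 0.579.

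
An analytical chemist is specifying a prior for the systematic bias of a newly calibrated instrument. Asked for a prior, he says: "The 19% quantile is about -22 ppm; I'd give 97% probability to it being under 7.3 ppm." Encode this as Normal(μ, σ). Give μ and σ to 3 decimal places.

μ = -12.676, σ = 10.621

The p-quantile of Normal(μ,σ) is μ + z_p·σ, with z_{0.19} = -0.8779 and z_{0.97} = 1.881.
Eliminate σ: μ = (z₂·x₁ − z₁·x₂)/(z₂ − z₁) = (1.881·-22 − (-0.8779)·7.3)/2.759 = -12.676.
Then σ = (x₂ − x₁)/(z₂ − z₁) = (7.3 − -22)/2.759 = 10.621.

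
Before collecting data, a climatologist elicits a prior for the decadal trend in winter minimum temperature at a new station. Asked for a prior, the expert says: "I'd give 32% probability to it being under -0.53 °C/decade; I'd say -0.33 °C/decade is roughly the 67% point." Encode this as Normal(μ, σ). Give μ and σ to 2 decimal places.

For Normal(μ,σ), the p-quantile is μ + z_p·σ. Here z_{0.32} = -0.4677, z_{0.67} = 0.4399.
So -0.53 = μ − 0.4677σ and -0.33 = μ + 0.4399σ.
Subtracting: σ = (-0.33 − -0.53)/(0.4399 − (-0.4677)) = 0.22.
Then μ = -0.53 − (-0.4677)·0.22 = -0.43.

μ = -0.43, σ = 0.22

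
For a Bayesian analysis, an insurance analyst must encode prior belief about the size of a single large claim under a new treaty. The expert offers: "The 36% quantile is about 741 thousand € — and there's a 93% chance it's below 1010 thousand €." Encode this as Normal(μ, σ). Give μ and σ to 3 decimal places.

μ = 793.569, σ = 146.654

For Normal(μ,σ), the p-quantile is μ + z_p·σ. Here z_{0.36} = -0.3585, z_{0.93} = 1.476.
So 741 = μ − 0.3585σ and 1010 = μ + 1.476σ.
Subtracting: σ = (1010 − 741)/(1.476 − (-0.3585)) = 146.654.
Then μ = 741 − (-0.3585)·146.654 = 793.569.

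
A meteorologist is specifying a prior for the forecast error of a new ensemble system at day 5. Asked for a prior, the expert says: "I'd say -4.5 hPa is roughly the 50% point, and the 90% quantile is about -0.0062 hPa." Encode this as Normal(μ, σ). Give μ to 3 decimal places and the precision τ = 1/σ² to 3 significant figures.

μ = -4.500, τ = 0.0813

The p-quantile of Normal(μ,σ) is μ + z_p·σ, with z_{0.5} = 0 and z_{0.9} = 1.282.
Eliminate σ: μ = (z₂·x₁ − z₁·x₂)/(z₂ − z₁) = (1.282·-4.5 − (0)·-0.0062)/1.282 = -4.500.
Then σ = (x₂ − x₁)/(z₂ − z₁) = (-0.0062 − -4.5)/1.282 = 3.507.
Precision τ = 1/σ² = 1/3.507² = 0.0813.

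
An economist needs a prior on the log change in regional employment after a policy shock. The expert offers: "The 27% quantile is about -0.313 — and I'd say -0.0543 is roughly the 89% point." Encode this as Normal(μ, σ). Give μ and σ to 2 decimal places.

μ = -0.23, σ = 0.14

For Normal(μ,σ), the p-quantile is μ + z_p·σ. Here z_{0.27} = -0.6128, z_{0.89} = 1.227.
So -0.313 = μ − 0.6128σ and -0.0543 = μ + 1.227σ.
Subtracting: σ = (-0.0543 − -0.313)/(1.227 − (-0.6128)) = 0.14.
Then μ = -0.313 − (-0.6128)·0.14 = -0.23.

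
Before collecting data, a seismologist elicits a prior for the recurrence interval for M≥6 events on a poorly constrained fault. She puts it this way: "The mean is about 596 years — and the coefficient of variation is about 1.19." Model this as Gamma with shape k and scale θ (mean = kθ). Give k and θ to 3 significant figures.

k ≈ 0.706, θ ≈ 844

For Gamma(k, scale θ): mean = kθ, variance = kθ², so CV = 1/√k.
CV = 1.19, hence k = 1/CV² = 0.706.
Then θ = mean/k = 596/0.706 = 844.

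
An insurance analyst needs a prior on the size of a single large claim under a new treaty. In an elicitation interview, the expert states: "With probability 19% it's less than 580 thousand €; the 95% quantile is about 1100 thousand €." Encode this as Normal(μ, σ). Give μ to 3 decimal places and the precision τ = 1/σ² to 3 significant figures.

For Normal(μ,σ), the p-quantile is μ + z_p·σ. Here z_{0.19} = -0.8779, z_{0.95} = 1.645.
So 580 = μ − 0.8779σ and 1100 = μ + 1.645σ.
Subtracting: σ = (1100 − 580)/(1.645 − (-0.8779)) = 206.124.
Then μ = 580 − (-0.8779)·206.124 = 760.956.
Precision τ = 1/σ² = 1/206.1² = 2.35e-05.

μ = 760.956, τ = 2.35e-05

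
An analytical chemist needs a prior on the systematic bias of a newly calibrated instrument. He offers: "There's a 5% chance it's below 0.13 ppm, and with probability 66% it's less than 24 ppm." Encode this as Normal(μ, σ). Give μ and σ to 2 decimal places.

μ = 19.21, σ = 11.60

For Normal(μ,σ), the p-quantile is μ + z_p·σ. Here z_{0.05} = -1.645, z_{0.66} = 0.4125.
So 0.13 = μ − 1.645σ and 24 = μ + 0.4125σ.
Subtracting: σ = (24 − 0.13)/(0.4125 − (-1.645)) = 11.60.
Then μ = 0.13 − (-1.645)·11.60 = 19.21.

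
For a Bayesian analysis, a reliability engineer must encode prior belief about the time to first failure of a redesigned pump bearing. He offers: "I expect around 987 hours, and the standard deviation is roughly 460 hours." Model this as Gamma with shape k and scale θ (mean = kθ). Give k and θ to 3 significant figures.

k ≈ 4.6, θ ≈ 214

For Gamma(k, scale θ): mean = kθ, variance = kθ², so CV = 1/√k.
CV = SD/mean = 460/987 = 0.4661, hence k = 1/CV² = 4.6.
Then θ = mean/k = 987/4.6 = 214.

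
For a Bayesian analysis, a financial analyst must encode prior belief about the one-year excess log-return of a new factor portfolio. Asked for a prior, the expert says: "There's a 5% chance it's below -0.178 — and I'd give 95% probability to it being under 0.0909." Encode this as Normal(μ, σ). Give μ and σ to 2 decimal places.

The p-quantile of Normal(μ,σ) is μ + z_p·σ, with z_{0.05} = -1.645 and z_{0.95} = 1.645.
Eliminate σ: μ = (z₂·x₁ − z₁·x₂)/(z₂ − z₁) = (1.645·-0.178 − (-1.645)·0.0909)/3.29 = -0.04.
Then σ = (x₂ − x₁)/(z₂ − z₁) = (0.0909 − -0.178)/3.29 = 0.08.

μ = -0.04, σ = 0.08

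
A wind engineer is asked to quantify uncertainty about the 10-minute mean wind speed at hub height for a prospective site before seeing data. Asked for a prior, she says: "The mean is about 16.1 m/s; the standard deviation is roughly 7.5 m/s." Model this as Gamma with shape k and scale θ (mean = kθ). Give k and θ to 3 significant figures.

k ≈ 4.61, θ ≈ 3.49

For Gamma(k, scale θ): mean = kθ, variance = kθ², so CV = 1/√k.
CV = SD/mean = 7.5/16.1 = 0.4658, hence k = 1/CV² = 4.61.
Then θ = mean/k = 16.1/4.61 = 3.49.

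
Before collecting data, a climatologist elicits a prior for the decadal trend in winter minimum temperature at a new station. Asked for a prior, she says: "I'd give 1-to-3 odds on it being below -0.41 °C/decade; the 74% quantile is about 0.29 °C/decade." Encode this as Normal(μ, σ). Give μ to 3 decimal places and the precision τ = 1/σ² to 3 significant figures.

μ = -0.052, τ = 3.54

The p-quantile of Normal(μ,σ) is μ + z_p·σ, with z_{0.25} = -0.6745 and z_{0.74} = 0.6433.
Eliminate σ: μ = (z₂·x₁ − z₁·x₂)/(z₂ − z₁) = (0.6433·-0.41 − (-0.6745)·0.29)/1.318 = -0.052.
Then σ = (x₂ − x₁)/(z₂ − z₁) = (0.29 − -0.41)/1.318 = 0.531.
Precision τ = 1/σ² = 1/0.5312² = 3.54.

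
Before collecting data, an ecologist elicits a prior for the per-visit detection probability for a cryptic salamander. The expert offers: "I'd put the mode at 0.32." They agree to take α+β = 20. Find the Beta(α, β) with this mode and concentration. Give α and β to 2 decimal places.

α = 6.76, β = 13.24

For α,β > 1 the Beta mode is (α−1)/(α+β−2). With α+β = 20, the mode is (α−1)/18.
Set (α−1)/18 = 0.32 → α = 1 + 0.32·18 = 6.76.
β = 20 − α = 13.24.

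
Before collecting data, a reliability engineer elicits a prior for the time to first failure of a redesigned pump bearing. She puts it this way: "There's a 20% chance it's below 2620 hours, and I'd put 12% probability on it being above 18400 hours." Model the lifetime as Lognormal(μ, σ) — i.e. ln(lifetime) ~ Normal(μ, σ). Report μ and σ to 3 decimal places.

μ ≈ 8.684, σ ≈ 0.967

If T ~ Lognormal(μ,σ) then ln T ~ Normal(μ,σ), so the p-quantile of ln T is μ + z_p·σ.
ln(2620) = 7.871 and ln(18400) = 9.82; z_{0.2} = -0.8416, z_{0.88} = 1.175.
σ = (9.82 − 7.871)/(1.175 − (-0.8416)) = 0.967.
μ = 7.871 − (-0.8416)·0.967 = 8.684.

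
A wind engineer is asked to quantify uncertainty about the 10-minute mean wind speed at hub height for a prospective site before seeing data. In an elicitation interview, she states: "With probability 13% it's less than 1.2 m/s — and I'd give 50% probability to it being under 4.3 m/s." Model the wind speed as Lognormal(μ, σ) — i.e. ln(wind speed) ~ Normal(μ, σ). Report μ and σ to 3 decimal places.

If T ~ Lognormal(μ,σ) then ln T ~ Normal(μ,σ), so the p-quantile of ln T is μ + z_p·σ.
ln(1.2) = 0.1823 and ln(4.3) = 1.459; z_{0.13} = -1.126, z_{0.5} = 0.
σ = (1.459 − 0.1823)/(0 − (-1.126)) = 1.133.
μ = 0.1823 − (-1.126)·1.133 = 1.459.

μ ≈ 1.459, σ ≈ 1.133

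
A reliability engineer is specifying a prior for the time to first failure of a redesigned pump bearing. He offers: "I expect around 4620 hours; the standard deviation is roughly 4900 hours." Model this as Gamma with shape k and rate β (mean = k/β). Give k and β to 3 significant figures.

k ≈ 0.889, β ≈ 0.000192

For Gamma(k, rate β): mean = k/β, variance = k/β², so CV = 1/√k.
CV = SD/mean = 4900/4620 = 1.061, hence k = 1/CV² = 0.889.
Then β = k/mean = 0.889/4620 = 0.000192.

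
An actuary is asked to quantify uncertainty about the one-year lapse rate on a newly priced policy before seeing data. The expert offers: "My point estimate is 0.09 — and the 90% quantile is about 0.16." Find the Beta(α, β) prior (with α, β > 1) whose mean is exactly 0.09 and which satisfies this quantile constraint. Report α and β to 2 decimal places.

With mean 0.09 fixed, write α = 0.09s, β = 0.91s where s = α+β.
Need P(θ < 0.16) = 0.9 under Beta(0.09s, 0.91s). Normal approximation: (q−m)/√(m(1−m)/s) ≈ z_{0.9} = 1.28, so s ≈ 0.09·0.91·(1.28)²/(0.16−0.09)² = 27.5.
At s = 27.5: P(θ<0.16) ≈ 0.893. Adjusting to match 0.9 gives s ≈ 29.95.
So α = 0.09·29.95 ≈ 2.70, β = 0.91·29.95 ≈ 27.25.

α ≈ 2.70, β ≈ 27.25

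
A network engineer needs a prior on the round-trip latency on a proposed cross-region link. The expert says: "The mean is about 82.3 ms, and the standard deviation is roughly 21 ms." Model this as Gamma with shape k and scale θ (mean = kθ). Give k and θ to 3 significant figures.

For Gamma(k, scale θ): mean = kθ, variance = kθ², so CV = 1/√k.
CV = SD/mean = 21/82.3 = 0.2552, hence k = 1/CV² = 15.4.
Then θ = mean/k = 82.3/15.4 = 5.36.

k ≈ 15.4, θ ≈ 5.36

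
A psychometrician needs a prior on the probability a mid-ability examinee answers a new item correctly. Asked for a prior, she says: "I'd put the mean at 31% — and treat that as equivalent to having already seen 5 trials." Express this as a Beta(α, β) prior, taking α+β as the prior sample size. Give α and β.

α = 1.55, β = 3.45

Under the effective-sample-size interpretation, Beta(α, β) has prior mean α/(α+β) and prior sample size α+β.
So α+β = 5 and α/(α+β) = 0.31, giving α = 0.31·5 = 1.55 and β = 5 − 1.55 = 3.45.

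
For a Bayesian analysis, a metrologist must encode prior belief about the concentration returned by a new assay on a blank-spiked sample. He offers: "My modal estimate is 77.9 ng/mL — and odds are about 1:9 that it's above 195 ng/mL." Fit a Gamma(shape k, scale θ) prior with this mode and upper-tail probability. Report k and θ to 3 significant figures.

k ≈ 3.28, θ ≈ 34.2

Gamma(k,θ) with k>1 has mode (k−1)θ, so θ = 77.9/(k−1).
Need P(X < 195) = 0.9 with θ tied to k this way. Start at k = 2, θ = 77.9: P(X<195) ≈ 0.713.
Too low — raise k to concentrate. Iterating converges to k ≈ 3.28.
Then θ = 77.9/(3.28−1) ≈ 34.2.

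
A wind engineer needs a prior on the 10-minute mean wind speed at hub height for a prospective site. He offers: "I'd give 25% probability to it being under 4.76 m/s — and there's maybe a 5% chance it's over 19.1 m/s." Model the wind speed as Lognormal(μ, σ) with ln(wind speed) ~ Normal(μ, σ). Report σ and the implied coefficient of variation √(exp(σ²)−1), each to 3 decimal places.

σ ≈ 0.599, CV ≈ 0.657

If T ~ Lognormal(μ,σ) then ln T ~ Normal(μ,σ), so the p-quantile of ln T is μ + z_p·σ.
ln(4.76) = 1.56 and ln(19.1) = 2.95; z_{0.25} = -0.6745, z_{0.95} = 1.645.
σ = (2.95 − 1.56)/(1.645 − (-0.6745)) = 0.599.
μ = 1.56 − (-0.6745)·0.599 = 1.964.
CV = √(exp(σ²)−1) = √(exp(0.3589)−1) = 0.657.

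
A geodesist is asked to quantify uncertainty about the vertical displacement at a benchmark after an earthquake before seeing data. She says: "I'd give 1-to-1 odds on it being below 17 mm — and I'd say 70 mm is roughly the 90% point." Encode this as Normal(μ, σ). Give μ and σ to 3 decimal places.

For Normal(μ,σ), the p-quantile is μ + z_p·σ. Here z_{0.5} = 0, z_{0.9} = 1.282.
So 17 = μ + 0σ and 70 = μ + 1.282σ.
Subtracting: σ = (70 − 17)/(1.282 − (0)) = 41.356.
Then μ = 17 − (0)·41.356 = 17.000.

μ = 17.000, σ = 41.356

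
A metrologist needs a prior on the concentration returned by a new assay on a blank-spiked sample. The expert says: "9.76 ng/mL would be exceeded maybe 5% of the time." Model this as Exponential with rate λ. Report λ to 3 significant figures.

P(T > 9.76) = e^(−λ·9.76) = 0.05, so λ = −ln(0.05)/9.76 = 0.307.

λ ≈ 0.307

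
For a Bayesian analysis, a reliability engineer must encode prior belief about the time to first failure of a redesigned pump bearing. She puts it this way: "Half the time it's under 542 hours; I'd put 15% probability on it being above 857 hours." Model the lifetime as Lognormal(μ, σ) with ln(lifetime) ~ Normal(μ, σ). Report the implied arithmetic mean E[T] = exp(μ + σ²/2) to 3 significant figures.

E[T] ≈ 598 hours

If T ~ Lognormal(μ,σ) then ln T ~ Normal(μ,σ), so the p-quantile of ln T is μ + z_p·σ.
ln(542) = 6.295 and ln(857) = 6.753; z_{0.5} = 0, z_{0.85} = 1.036.
σ = (6.753 − 6.295)/(1.036 − (0)) = 0.442.
μ = 6.295 − (0)·0.442 = 6.295.
E[T] = exp(μ + σ²/2) = exp(6.295 + 0.0977) = 598 hours.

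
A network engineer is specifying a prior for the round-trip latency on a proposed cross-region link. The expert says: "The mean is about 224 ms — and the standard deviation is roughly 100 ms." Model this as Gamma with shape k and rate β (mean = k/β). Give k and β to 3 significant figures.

For Gamma(k, rate β): mean = k/β, variance = k/β², so CV = 1/√k.
CV = SD/mean = 100/224 = 0.4464, hence k = 1/CV² = 5.02.
Then β = k/mean = 5.02/224 = 0.0224.

k ≈ 5.02, β ≈ 0.0224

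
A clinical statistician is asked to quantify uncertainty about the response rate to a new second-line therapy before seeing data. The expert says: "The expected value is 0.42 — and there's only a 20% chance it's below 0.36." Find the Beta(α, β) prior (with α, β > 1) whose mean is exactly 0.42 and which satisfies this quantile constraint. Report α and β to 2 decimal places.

α ≈ 20.39, β ≈ 28.15

With mean 0.42 fixed, write α = 0.42s, β = 0.58s where s = α+β.
Need P(θ < 0.36) = 0.2 under Beta(0.42s, 0.58s). Normal approximation: (q−m)/√(m(1−m)/s) ≈ z_{0.2} = -0.842, so s ≈ 0.42·0.58·(-0.842)²/(0.36−0.42)² = 47.9.
At s = 47.9: P(θ<0.36) ≈ 0.202. Adjusting to match 0.2 gives s ≈ 48.54.
So α = 0.42·48.54 ≈ 20.39, β = 0.58·48.54 ≈ 28.15.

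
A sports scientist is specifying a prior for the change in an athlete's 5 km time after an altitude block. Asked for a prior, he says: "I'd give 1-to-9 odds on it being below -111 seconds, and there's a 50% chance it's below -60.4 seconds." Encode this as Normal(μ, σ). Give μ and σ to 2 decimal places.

μ = -60.40, σ = 39.48

The p-quantile of Normal(μ,σ) is μ + z_p·σ, with z_{0.1} = -1.282 and z_{0.5} = 0.
Eliminate σ: μ = (z₂·x₁ − z₁·x₂)/(z₂ − z₁) = (0·-111 − (-1.282)·-60.4)/1.282 = -60.40.
Then σ = (x₂ − x₁)/(z₂ − z₁) = (-60.4 − -111)/1.282 = 39.48.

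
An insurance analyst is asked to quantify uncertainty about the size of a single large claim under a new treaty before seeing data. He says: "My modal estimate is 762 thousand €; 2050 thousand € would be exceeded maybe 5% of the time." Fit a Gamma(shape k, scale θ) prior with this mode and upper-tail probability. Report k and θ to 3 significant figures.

Gamma(k,θ) with k>1 has mode (k−1)θ, so θ = 762/(k−1).
Need P(X < 2050) = 0.95 with θ tied to k this way. Start at k = 2, θ = 762: P(X<2050) ≈ 0.750.
Too low — raise k to concentrate. Iterating converges to k ≈ 3.75.
Then θ = 762/(3.75−1) ≈ 277.

k ≈ 3.75, θ ≈ 277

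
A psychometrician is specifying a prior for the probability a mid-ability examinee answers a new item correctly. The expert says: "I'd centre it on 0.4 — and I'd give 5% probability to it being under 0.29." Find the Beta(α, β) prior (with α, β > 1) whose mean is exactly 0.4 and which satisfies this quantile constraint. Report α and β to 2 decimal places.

With mean 0.4 fixed, write α = 0.4s, β = 0.6s where s = α+β.
Need P(θ < 0.29) = 0.05 under Beta(0.4s, 0.6s). Normal approximation: (q−m)/√(m(1−m)/s) ≈ z_{0.05} = -1.64, so s ≈ 0.4·0.6·(-1.64)²/(0.29−0.4)² = 53.7.
At s = 53.7: P(θ<0.29) ≈ 0.045. Adjusting to match 0.05 gives s ≈ 50.61.
So α = 0.4·50.61 ≈ 20.24, β = 0.6·50.61 ≈ 30.36.

α ≈ 20.24, β ≈ 30.36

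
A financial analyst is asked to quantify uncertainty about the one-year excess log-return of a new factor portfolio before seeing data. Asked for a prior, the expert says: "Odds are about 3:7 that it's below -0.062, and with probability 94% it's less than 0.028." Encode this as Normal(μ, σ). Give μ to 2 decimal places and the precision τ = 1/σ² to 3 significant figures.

For Normal(μ,σ), the p-quantile is μ + z_p·σ. Here z_{0.3} = -0.5244, z_{0.94} = 1.555.
So -0.062 = μ − 0.5244σ and 0.028 = μ + 1.555σ.
Subtracting: σ = (0.028 − -0.062)/(1.555 − (-0.5244)) = 0.04.
Then μ = -0.062 − (-0.5244)·0.04 = -0.04.
Precision τ = 1/σ² = 1/0.04329² = 534.

μ = -0.04, τ = 534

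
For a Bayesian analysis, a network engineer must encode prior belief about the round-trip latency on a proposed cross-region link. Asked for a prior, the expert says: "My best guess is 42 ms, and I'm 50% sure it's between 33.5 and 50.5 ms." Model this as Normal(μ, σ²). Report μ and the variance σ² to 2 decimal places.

A symmetric 50% interval runs μ ± z·σ with z = 0.6745.
Half-width = 8.5, so σ = 8.5/0.6745 = 12.602 and σ² = 158.81.
μ is the stated best guess, 42.00.

μ = 42.00, σ² = 158.81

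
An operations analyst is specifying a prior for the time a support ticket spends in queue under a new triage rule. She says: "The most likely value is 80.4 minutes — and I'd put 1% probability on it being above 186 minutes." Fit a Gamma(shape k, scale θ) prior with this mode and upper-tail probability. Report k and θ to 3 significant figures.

Gamma(k,θ) with k>1 has mode (k−1)θ, so θ = 80.4/(k−1).
Need P(X < 186) = 0.99 with θ tied to k this way. Start at k = 2, θ = 80.4: P(X<186) ≈ 0.672.
Too low — raise k to concentrate. Iterating converges to k ≈ 7.78.
Then θ = 80.4/(7.78−1) ≈ 11.9.

k ≈ 7.78, θ ≈ 11.9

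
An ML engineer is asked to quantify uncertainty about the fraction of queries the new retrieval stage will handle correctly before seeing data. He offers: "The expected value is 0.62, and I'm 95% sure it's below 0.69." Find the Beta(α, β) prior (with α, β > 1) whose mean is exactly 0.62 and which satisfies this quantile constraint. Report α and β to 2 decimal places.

With mean 0.62 fixed, write α = 0.62s, β = 0.38s where s = α+β.
Need P(θ < 0.69) = 0.95 under Beta(0.62s, 0.38s). Normal approximation: (q−m)/√(m(1−m)/s) ≈ z_{0.95} = 1.64, so s ≈ 0.62·0.38·(1.64)²/(0.69−0.62)² = 130.1.
At s = 130.1: P(θ<0.69) ≈ 0.953. Adjusting to match 0.95 gives s ≈ 125.19.
So α = 0.62·125.19 ≈ 77.62, β = 0.38·125.19 ≈ 47.57.

α ≈ 77.62, β ≈ 47.57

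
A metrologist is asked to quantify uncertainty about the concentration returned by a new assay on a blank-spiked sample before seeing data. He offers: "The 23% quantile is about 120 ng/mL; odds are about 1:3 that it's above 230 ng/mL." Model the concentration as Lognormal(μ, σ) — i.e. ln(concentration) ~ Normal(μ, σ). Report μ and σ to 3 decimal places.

If T ~ Lognormal(μ,σ) then ln T ~ Normal(μ,σ), so the p-quantile of ln T is μ + z_p·σ.
ln(120) = 4.787 and ln(230) = 5.438; z_{0.23} = -0.7388, z_{0.75} = 0.6745.
σ = (5.438 − 4.787)/(0.6745 − (-0.7388)) = 0.460.
μ = 4.787 − (-0.7388)·0.460 = 5.128.

μ ≈ 5.128, σ ≈ 0.460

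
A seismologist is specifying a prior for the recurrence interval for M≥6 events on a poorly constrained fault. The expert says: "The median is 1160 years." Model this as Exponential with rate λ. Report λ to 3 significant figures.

λ ≈ 0.000598

Exponential median = ln 2 / λ, so λ = ln 2 / 1160.0 = 0.000598.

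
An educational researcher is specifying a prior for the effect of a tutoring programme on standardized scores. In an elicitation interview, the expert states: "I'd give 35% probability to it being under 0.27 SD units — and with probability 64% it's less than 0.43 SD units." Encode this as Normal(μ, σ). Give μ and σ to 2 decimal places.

μ = 0.35, σ = 0.22

For Normal(μ,σ), the p-quantile is μ + z_p·σ. Here z_{0.35} = -0.3853, z_{0.64} = 0.3585.
So 0.27 = μ − 0.3853σ and 0.43 = μ + 0.3585σ.
Subtracting: σ = (0.43 − 0.27)/(0.3585 − (-0.3853)) = 0.22.
Then μ = 0.27 − (-0.3853)·0.22 = 0.35.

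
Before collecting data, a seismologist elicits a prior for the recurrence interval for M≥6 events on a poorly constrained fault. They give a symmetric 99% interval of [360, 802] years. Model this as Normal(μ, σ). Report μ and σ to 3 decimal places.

A symmetric 99% interval runs μ ± z·σ with z = 2.576.
Half-width = 221, so σ = 221/2.576 = 85.798.
μ is the interval midpoint, 581.000.

μ = 581.000, σ = 85.798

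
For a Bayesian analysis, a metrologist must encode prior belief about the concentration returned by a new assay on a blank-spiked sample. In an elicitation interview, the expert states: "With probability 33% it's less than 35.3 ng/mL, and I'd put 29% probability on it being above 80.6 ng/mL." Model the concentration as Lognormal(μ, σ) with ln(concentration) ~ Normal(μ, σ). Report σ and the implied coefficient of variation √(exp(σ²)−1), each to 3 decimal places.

σ ≈ 0.831, CV ≈ 0.998

If T ~ Lognormal(μ,σ) then ln T ~ Normal(μ,σ), so the p-quantile of ln T is μ + z_p·σ.
ln(35.3) = 3.564 and ln(80.6) = 4.389; z_{0.33} = -0.4399, z_{0.71} = 0.5534.
σ = (4.389 − 3.564)/(0.5534 − (-0.4399)) = 0.831.
μ = 3.564 − (-0.4399)·0.831 = 3.930.
CV = √(exp(σ²)−1) = √(exp(0.6909)−1) = 0.998.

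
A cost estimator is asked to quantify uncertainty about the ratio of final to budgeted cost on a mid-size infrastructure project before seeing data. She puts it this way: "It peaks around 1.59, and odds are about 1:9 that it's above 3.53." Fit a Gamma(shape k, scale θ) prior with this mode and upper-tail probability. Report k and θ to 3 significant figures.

k ≈ 4.02, θ ≈ 0.526

Gamma(k,θ) with k>1 has mode (k−1)θ, so θ = 1.59/(k−1).
Need P(X < 3.53) = 0.9 with θ tied to k this way. Start at k = 2, θ = 1.59: P(X<3.53) ≈ 0.650.
Too low — raise k to concentrate. Iterating converges to k ≈ 4.02.
Then θ = 1.59/(4.02−1) ≈ 0.526.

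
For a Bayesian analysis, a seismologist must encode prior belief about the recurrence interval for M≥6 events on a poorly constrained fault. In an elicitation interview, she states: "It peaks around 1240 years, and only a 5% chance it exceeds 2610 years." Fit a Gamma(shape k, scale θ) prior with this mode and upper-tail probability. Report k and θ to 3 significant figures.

k ≈ 5.99, θ ≈ 249

Gamma(k,θ) with k>1 has mode (k−1)θ, so θ = 1240/(k−1).
Need P(X < 2610) = 0.95 with θ tied to k this way. Start at k = 2, θ = 1240: P(X<2610) ≈ 0.622.
Too low — raise k to concentrate. Iterating converges to k ≈ 5.99.
Then θ = 1240/(5.99−1) ≈ 249.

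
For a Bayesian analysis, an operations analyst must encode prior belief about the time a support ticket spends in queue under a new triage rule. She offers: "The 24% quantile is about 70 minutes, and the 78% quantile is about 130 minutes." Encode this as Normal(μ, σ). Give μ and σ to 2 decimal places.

For Normal(μ,σ), the p-quantile is μ + z_p·σ. Here z_{0.24} = -0.7063, z_{0.78} = 0.7722.
So 70 = μ − 0.7063σ and 130 = μ + 0.7722σ.
Subtracting: σ = (130 − 70)/(0.7722 − (-0.7063)) = 40.58.
Then μ = 70 − (-0.7063)·40.58 = 98.66.

μ = 98.66, σ = 40.58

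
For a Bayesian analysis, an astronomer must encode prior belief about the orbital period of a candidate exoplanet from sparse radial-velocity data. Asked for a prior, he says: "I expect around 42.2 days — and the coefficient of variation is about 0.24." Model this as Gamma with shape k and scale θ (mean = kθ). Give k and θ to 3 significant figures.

For Gamma(k, scale θ): mean = kθ, variance = kθ², so CV = 1/√k.
CV = 0.24, hence k = 1/CV² = 17.4.
Then θ = mean/k = 42.2/17.4 = 2.43.

k ≈ 17.4, θ ≈ 2.43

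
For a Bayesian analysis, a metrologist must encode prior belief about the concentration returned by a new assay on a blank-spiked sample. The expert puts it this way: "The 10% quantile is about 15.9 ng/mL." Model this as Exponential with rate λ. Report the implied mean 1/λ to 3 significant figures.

mean ≈ 151 ng/mL

P(T < 15.9) = 1 − e^(−λ·15.9) = 0.1, so λ = −ln(1−0.1)/15.9 = −ln(0.9)/15.9 = 0.00663.
Mean = 1/λ = 151 ng/mL.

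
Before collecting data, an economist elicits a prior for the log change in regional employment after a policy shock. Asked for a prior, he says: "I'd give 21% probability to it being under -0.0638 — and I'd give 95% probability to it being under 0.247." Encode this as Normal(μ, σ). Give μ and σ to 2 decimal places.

The p-quantile of Normal(μ,σ) is μ + z_p·σ, with z_{0.21} = -0.8064 and z_{0.95} = 1.645.
Eliminate σ: μ = (z₂·x₁ − z₁·x₂)/(z₂ − z₁) = (1.645·-0.0638 − (-0.8064)·0.247)/2.451 = 0.04.
Then σ = (x₂ − x₁)/(z₂ − z₁) = (0.247 − -0.0638)/2.451 = 0.13.

μ = 0.04, σ = 0.13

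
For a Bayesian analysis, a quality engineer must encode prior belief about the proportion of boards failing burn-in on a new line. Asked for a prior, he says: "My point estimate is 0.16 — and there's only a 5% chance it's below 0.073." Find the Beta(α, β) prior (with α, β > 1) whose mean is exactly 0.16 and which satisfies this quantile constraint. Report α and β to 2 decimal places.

With mean 0.16 fixed, write α = 0.16s, β = 0.84s where s = α+β.
Need P(θ < 0.073) = 0.05 under Beta(0.16s, 0.84s). Normal approximation: (q−m)/√(m(1−m)/s) ≈ z_{0.05} = -1.64, so s ≈ 0.16·0.84·(-1.64)²/(0.073−0.16)² = 48.0.
At s = 48.0: P(θ<0.073) ≈ 0.027. Adjusting to match 0.05 gives s ≈ 36.36.
So α = 0.16·36.36 ≈ 5.82, β = 0.84·36.36 ≈ 30.55.

α ≈ 5.82, β ≈ 30.55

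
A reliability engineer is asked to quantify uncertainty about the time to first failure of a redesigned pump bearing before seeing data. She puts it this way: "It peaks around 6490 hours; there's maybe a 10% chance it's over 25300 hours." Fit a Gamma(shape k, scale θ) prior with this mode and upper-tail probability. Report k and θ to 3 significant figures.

Gamma(k,θ) with k>1 has mode (k−1)θ, so θ = 6490/(k−1).
Need P(X < 25300) = 0.9 with θ tied to k this way. Start at k = 2, θ = 6490: P(X<25300) ≈ 0.901.
Too high — lower k to spread out. Iterating converges to k ≈ 2.
Then θ = 6490/(2−1) ≈ 6510.

k ≈ 2, θ ≈ 6510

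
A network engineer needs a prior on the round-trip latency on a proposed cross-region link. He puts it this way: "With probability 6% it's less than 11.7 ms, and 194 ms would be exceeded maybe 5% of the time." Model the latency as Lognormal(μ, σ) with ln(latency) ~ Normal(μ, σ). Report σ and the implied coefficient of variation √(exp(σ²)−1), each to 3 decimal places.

If T ~ Lognormal(μ,σ) then ln T ~ Normal(μ,σ), so the p-quantile of ln T is μ + z_p·σ.
ln(11.7) = 2.46 and ln(194) = 5.268; z_{0.06} = -1.555, z_{0.95} = 1.645.
σ = (5.268 − 2.46)/(1.645 − (-1.555)) = 0.878.
μ = 2.46 − (-1.555)·0.878 = 3.824.
CV = √(exp(σ²)−1) = √(exp(0.7703)−1) = 1.077.

σ ≈ 0.878, CV ≈ 1.077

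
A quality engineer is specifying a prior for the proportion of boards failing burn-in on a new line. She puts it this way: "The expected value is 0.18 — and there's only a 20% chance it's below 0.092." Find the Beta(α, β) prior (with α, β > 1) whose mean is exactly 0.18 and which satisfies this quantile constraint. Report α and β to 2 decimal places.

With mean 0.18 fixed, write α = 0.18s, β = 0.82s where s = α+β.
Need P(θ < 0.092) = 0.2 under Beta(0.18s, 0.82s). Normal approximation: (q−m)/√(m(1−m)/s) ≈ z_{0.2} = -0.842, so s ≈ 0.18·0.82·(-0.842)²/(0.092−0.18)² = 13.5.
At s = 13.5: P(θ<0.092) ≈ 0.204. Adjusting to match 0.2 gives s ≈ 13.84.
So α = 0.18·13.84 ≈ 2.49, β = 0.82·13.84 ≈ 11.35.

α ≈ 2.49, β ≈ 11.35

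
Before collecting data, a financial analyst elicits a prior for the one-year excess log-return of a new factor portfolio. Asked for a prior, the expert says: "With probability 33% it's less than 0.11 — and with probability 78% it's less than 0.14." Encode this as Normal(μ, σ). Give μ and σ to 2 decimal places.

For Normal(μ,σ), the p-quantile is μ + z_p·σ. Here z_{0.33} = -0.4399, z_{0.78} = 0.7722.
So 0.11 = μ − 0.4399σ and 0.14 = μ + 0.7722σ.
Subtracting: σ = (0.14 − 0.11)/(0.7722 − (-0.4399)) = 0.02.
Then μ = 0.11 − (-0.4399)·0.02 = 0.12.

μ = 0.12, σ = 0.02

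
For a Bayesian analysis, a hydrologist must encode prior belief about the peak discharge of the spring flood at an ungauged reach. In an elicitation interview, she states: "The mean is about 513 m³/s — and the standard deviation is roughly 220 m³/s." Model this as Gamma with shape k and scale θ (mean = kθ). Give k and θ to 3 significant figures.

For Gamma(k, scale θ): mean = kθ, variance = kθ², so CV = 1/√k.
CV = SD/mean = 220/513 = 0.4288, hence k = 1/CV² = 5.44.
Then θ = mean/k = 513/5.44 = 94.3.

k ≈ 5.44, θ ≈ 94.3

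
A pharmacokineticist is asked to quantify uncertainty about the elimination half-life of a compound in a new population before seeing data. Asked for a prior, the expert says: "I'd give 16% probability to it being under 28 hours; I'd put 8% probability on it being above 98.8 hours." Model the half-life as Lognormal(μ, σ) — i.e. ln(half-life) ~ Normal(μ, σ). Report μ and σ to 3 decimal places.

If T ~ Lognormal(μ,σ) then ln T ~ Normal(μ,σ), so the p-quantile of ln T is μ + z_p·σ.
ln(28) = 3.332 and ln(98.8) = 4.593; z_{0.16} = -0.9945, z_{0.92} = 1.405.
σ = (4.593 − 3.332)/(1.405 − (-0.9945)) = 0.525.
μ = 3.332 − (-0.9945)·0.525 = 3.855.

μ ≈ 3.855, σ ≈ 0.525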